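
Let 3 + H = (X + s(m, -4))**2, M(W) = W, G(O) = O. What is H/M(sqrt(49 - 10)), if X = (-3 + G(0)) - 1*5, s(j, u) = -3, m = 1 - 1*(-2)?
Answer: 118*sqrt(39)/39 ≈ 18.895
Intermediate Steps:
m = 3 (m = 1 + 2 = 3)
X = -8 (X = (-3 + 0) - 1*5 = -3 - 5 = -8)
H = 118 (H = -3 + (-8 - 3)**2 = -3 + (-11)**2 = -3 + 121 = 118)
H/M(sqrt(49 - 10)) = 118/(sqrt(49 - 10)) = 118/(sqrt(39)) = 118*(sqrt(39)/39) = 118*sqrt(39)/39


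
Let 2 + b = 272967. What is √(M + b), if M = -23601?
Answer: 2*√62341 ≈ 499.36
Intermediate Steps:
b = 272965 (b = -2 + 272967 = 272965)
√(M + b) = √(-23601 + 272965) = √249364 = 2*√62341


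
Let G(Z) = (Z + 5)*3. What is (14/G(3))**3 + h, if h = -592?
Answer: -1022633/1728 ≈ -591.80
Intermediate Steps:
G(Z) = 15 + 3*Z (G(Z) = (5 + Z)*3 = 15 + 3*Z)
(14/G(3))**3 + h = (14/(15 + 3*3))**3 - 592 = (14/(15 + 9))**3 - 592 = (14/24)**3 - 592 = (14*(1/24))**3 - 592 = (7/12)**3 - 592 = 343/1728 - 592 = -1022633/1728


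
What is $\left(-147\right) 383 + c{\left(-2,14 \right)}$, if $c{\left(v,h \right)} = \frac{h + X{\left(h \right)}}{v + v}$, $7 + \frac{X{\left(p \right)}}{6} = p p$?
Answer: $-56588$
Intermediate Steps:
$X{\left(p \right)} = -42 + 6 p^{2}$ ($X{\left(p \right)} = -42 + 6 p p = -42 + 6 p^{2}$)
$c{\left(v,h \right)} = \frac{-42 + h + 6 h^{2}}{2 v}$ ($c{\left(v,h \right)} = \frac{h + \left(-42 + 6 h^{2}\right)}{v + v} = \frac{-42 + h + 6 h^{2}}{2 v}$)
$\left(-147\right) 383 + c{\left(-2,14 \right)} = \left(-147\right) 383 + \frac{-42 + 14 + 6 \cdot 14^{2}}{2 \left(-2\right)} = -56301 + \frac{1}{2} \left(- \frac{1}{2}\right) \left(-42 + 14 + 6 \cdot 196\right) = -56301 + \frac{1}{2} \left(- \frac{1}{2}\right) \left(-42 + 14 + 1176\right) = -56301 + \frac{1}{2} \left(- \frac{1}{2}\right) 1148 = -56301 - 287 = -56588$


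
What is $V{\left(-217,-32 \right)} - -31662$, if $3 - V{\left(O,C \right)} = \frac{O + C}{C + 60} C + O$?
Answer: $\frac{221182}{7} \approx 31597.0$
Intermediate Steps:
$V{\left(O,C \right)} = 3 - O - \frac{C \left(C + O\right)}{60 + C}$ ($V{\left(O,C \right)} = 3 - \left(\frac{O + C}{C + 60} C + O\right) = 3 - \left(\frac{C + O}{60 + C} C + O\right) = 3 - \left(\frac{C \left(C + O\right)}{60 + C} + O\right) = 3 - \left(O + \frac{C \left(C + O\right)}{60 + C}\right) = 3 - O - \frac{C \left(C + O\right)}{60 + C}$)
$V{\left(-217,-32 \right)} - -31662 = \frac{180 - \left(-32\right)^{2} - -13020 + 3 \left(-32\right) - \left(-64\right) \left(-217\right)}{60 - 32} - -31662 = \frac{180 - 1024 + 13020 - 96 - 13888}{28} + 31662 = \frac{1}{28} \left(-1808\right) + 31662 = - \frac{452}{7} + 31662 = \frac{221182}{7}$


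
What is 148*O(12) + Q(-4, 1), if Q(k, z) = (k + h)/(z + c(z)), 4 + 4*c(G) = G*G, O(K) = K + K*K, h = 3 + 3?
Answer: 23096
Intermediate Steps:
h = 6
O(K) = K + K²
c(G) = -1 + G²/4 (c(G) = -1 + (G*G)/4 = -1 + G²/4)
Q(k, z) = (6 + k)/(-1 + z + z²/4) (Q(k, z) = (k + 6)/(z + (-1 + z²/4)) = (6 + k)/(-1 + z + z²/4))
148*O(12) + Q(-4, 1) = 148*(12*(1 + 12)) + 4*(6 - 4)/(-4 + 1² + 4*1) = 148*(12*13) + 4*2/(-4 + 1 + 4) = 148*156 + 4*2/1 = 23088 + 4*1*2 = 23088 + 8 = 23096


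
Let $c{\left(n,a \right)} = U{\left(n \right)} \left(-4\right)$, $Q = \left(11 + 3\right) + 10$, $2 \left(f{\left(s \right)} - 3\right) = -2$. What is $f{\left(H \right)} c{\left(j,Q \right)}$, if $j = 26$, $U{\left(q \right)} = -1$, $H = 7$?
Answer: $8$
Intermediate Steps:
$f{\left(s \right)} = 2$ ($f{\left(s \right)} = 3 + \frac{1}{2} \left(-2\right) = 3 - 1 = 2$)
$Q = 24$ ($Q = 14 + 10 = 24$)
$c{\left(n,a \right)} = 4$ ($c{\left(n,a \right)} = \left(-1\right) \left(-4\right) = 4$)
$f{\left(H \right)} c{\left(j,Q \right)} = 2 \cdot 4 = 8$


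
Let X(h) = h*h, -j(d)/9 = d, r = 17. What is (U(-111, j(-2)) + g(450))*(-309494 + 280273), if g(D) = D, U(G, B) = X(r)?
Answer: -21594319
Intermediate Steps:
j(d) = -9*d
X(h) = h**2
U(G, B) = 289 (U(G, B) = 17**2 = 289)
(U(-111, j(-2)) + g(450))*(-309494 + 280273) = (289 + 450)*(-309494 + 280273) = 739*(-29221) = -21594319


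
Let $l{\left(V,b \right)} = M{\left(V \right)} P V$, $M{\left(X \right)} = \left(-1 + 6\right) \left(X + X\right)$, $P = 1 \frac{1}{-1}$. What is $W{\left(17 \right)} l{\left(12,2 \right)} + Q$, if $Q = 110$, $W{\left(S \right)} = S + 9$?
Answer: $-37330$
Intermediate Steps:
$P = -1$ ($P = 1 \left(-1\right) = -1$)
$M{\left(X \right)} = 10 X$ ($M{\left(X \right)} = 5 \cdot 2 X = 10 X$)
$W{\left(S \right)} = 9 + S$
$l{\left(V,b \right)} = - 10 V^{2}$ ($l{\left(V,b \right)} = 10 V \left(-1\right) V = - 10 V V = - 10 V^{2}$)
$W{\left(17 \right)} l{\left(12,2 \right)} + Q = \left(9 + 17\right) \left(- 10 \cdot 12^{2}\right) + 110 = 26 \left(\left(-10\right) 144\right) + 110 = 26 \left(-1440\right) + 110 = -37440 + 110 = -37330$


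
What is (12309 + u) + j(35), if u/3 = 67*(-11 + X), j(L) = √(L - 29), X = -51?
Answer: -153 + √6 ≈ -150.55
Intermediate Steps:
j(L) = √(-29 + L)
u = -12462 (u = 3*(67*(-11 - 51)) = 3*(67*(-62)) = 3*(-4154) = -12462)
(12309 + u) + j(35) = (12309 - 12462) + √(-29 + 35) = -153 + √6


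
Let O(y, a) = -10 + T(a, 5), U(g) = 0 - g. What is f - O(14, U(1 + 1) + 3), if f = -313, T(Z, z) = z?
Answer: -308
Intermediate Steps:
U(g) = -g
O(y, a) = -5 (O(y, a) = -10 + 5 = -5)
f - O(14, U(1 + 1) + 3) = -313 - 1*(-5) = -313 + 5 = -308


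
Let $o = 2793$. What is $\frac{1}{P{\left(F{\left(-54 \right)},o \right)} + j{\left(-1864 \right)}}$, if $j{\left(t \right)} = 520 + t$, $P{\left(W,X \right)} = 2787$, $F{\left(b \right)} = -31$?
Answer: $\frac{1}{1443} \approx 0.000693$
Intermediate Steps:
$\frac{1}{P{\left(F{\left(-54 \right)},o \right)} + j{\left(-1864 \right)}} = \frac{1}{2787 + \left(520 - 1864\right)} = \frac{1}{2787 - 1344} = \frac{1}{1443}$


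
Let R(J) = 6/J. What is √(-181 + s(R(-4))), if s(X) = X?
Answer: I*√730/2 ≈ 13.509*I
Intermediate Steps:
√(-181 + s(R(-4))) = √(-181 + 6/(-4)) = √(-181 + 6*(-¼)) = √(-181 - 3/2) = √(-365/2) = I*√730/2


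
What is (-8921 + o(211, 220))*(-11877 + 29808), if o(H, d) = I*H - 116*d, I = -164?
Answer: -1238045895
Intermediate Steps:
o(H, d) = -164*H - 116*d
(-8921 + o(211, 220))*(-11877 + 29808) = (-8921 + (-164*211 - 116*220))*(-11877 + 29808) = (-8921 + (-34604 - 25520))*17931 = (-8921 - 60124)*17931 = -69045*17931 = -1238045895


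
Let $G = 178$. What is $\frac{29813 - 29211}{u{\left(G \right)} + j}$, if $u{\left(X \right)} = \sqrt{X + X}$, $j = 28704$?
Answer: $\frac{4319952}{205979815} - \frac{301 \sqrt{89}}{205979815} \approx 0.020959$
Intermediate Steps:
$u{\left(X \right)} = \sqrt{2} \sqrt{X}$ ($u{\left(X \right)} = \sqrt{2 X} = \sqrt{2} \sqrt{X}$)
$\frac{29813 - 29211}{u{\left(G \right)} + j} = \frac{29813 - 29211}{\sqrt{2} \sqrt{178} + 28704} = \frac{29813 - 29211}{2 \sqrt{89} + 28704} = \frac{29813 - 29211}{28704 + 2 \sqrt{89}} = \frac{602}{28704 + 2 \sqrt{89}}$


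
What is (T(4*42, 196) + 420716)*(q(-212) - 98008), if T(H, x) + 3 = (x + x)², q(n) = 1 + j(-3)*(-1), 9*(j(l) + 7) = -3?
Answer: -56288754541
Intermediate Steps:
j(l) = -22/3 (j(l) = -7 + (⅑)*(-3) = -7 - ⅓ = -22/3)
q(n) = 25/3 (q(n) = 1 - 22/3*(-1) = 1 + 22/3 = 25/3)
T(H, x) = -3 + 4*x² (T(H, x) = -3 + (x + x)² = -3 + (2*x)² = -3 + 4*x²)
(T(4*42, 196) + 420716)*(q(-212) - 98008) = ((-3 + 4*196²) + 420716)*(25/3 - 98008) = ((-3 + 4*38416) + 420716)*(-293999/3) = ((-3 + 153664) + 420716)*(-293999/3) = (153661 + 420716)*(-293999/3) = 574377*(-293999/3) = -56288754541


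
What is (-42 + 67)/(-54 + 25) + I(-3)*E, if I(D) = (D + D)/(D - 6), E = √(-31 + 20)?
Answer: -25/29 + 2*I*√11/3 ≈ -0.86207 + 2.2111*I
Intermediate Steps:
E = I*√11 (E = √(-11) = I*√11 ≈ 3.3166*I)
I(D) = 2*D/(-6 + D) (I(D) = (2*D)/(-6 + D) = 2*D/(-6 + D))
(-42 + 67)/(-54 + 25) + I(-3)*E = (-42 + 67)/(-54 + 25) + (2*(-3)/(-6 - 3))*(I*√11) = 25/(-29) + (2*(-3)/(-9))*(I*√11) = 25*(-1/29) + (2*(-3)*(-⅑))*(I*√11) = -25/29 + 2*(I*√11)/3 = -25/29 + 2*I*√11/3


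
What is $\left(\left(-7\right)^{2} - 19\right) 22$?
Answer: $660$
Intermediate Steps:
$\left(\left(-7\right)^{2} - 19\right) 22 = \left(49 - 19\right) 22 = 30 \cdot 22 = 660$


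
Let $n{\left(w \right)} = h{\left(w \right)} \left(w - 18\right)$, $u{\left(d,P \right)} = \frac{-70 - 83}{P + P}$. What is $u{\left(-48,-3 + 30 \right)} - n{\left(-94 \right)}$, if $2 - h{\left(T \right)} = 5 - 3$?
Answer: $- \frac{17}{6} \approx -2.8333$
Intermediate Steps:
$u{\left(d,P \right)} = - \frac{153}{2 P}$
$h{\left(T \right)} = 0$ ($h{\left(T \right)} = 2 - \left(5 - 3\right) = 2 - 2 = 0$)
$n{\left(w \right)} = 0$ ($n{\left(w \right)} = 0 \left(w - 18\right) = 0 \left(-18 + w\right) = 0$)
$u{\left(-48,-3 + 30 \right)} - n{\left(-94 \right)} = - \frac{153}{2 \left(-3 + 30\right)} - 0 = - \frac{153}{2 \cdot 27} + 0 = \left(- \frac{153}{2}\right) \frac{1}{27} + 0 = - \frac{17}{6} + 0 = - \frac{17}{6}$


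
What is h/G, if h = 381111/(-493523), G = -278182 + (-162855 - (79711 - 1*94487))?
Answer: 127037/70123202501 ≈ 1.8116e-6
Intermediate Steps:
G = -426261 (G = -278182 + (-162855 - (79711 - 94487)) = -278182 + (-162855 - 1*(-14776)) = -278182 + (-162855 + 14776) = -278182 - 148079 = -426261)
h = -381111/493523 (h = 381111*(-1/493523) = -381111/493523 ≈ -0.77223)
h/G = -381111/493523/(-426261) = -381111/493523*(-1/426261) = 127037/70123202501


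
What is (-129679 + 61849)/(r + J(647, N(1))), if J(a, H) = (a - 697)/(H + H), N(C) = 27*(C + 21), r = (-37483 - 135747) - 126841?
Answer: 40291020/178242199 ≈ 0.22605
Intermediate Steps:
r = -300071 (r = -173230 - 126841 = -300071)
N(C) = 567 + 27*C (N(C) = 27*(21 + C) = 567 + 27*C)
J(a, H) = (-697 + a)/(2*H) (J(a, H) = (-697 + a)/((2*H)) = (-697 + a)*(1/(2*H)) = (-697 + a)/(2*H))
(-129679 + 61849)/(r + J(647, N(1))) = (-129679 + 61849)/(-300071 + (-697 + 647)/(2*(567 + 27*1))) = -67830/(-300071 + (½)*(-50)/(567 + 27)) = -67830/(-300071 + (½)*(-50)/594) = -67830/(-300071 + (½)*(1/594)*(-50)) = -67830/(-300071 - 25/594) = -67830/(-178242199/594) = -67830*(-594/178242199) = 40291020/178242199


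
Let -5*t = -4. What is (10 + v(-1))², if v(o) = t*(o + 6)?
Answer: 196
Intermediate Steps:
t = ⅘ (t = -⅕*(-4) = ⅘ ≈ 0.80000)
v(o) = 24/5 + 4*o/5 (v(o) = 4*(o + 6)/5 = 4*(6 + o)/5 = 24/5 + 4*o/5)
(10 + v(-1))² = (10 + (24/5 + (⅘)*(-1)))² = (10 + (24/5 - ⅘))² = (10 + 4)² = 14² = 196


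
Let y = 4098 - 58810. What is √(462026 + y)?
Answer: √407314 ≈ 638.21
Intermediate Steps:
y = -54712
√(462026 + y) = √(462026 - 54712) = √407314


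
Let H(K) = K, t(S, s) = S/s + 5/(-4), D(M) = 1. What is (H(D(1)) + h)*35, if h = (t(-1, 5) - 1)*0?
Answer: 35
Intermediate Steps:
t(S, s) = -5/4 + S/s (t(S, s) = S/s + 5*(-¼) = S/s - 5/4 = -5/4 + S/s)
h = 0 (h = ((-5/4 - 1/5) - 1)*0 = ((-5/4 - 1*⅕) - 1)*0 = ((-5/4 - ⅕) - 1)*0 = (-29/20 - 1)*0 = -49/20*0 = 0)
(H(D(1)) + h)*35 = (1 + 0)*35 = 1*35 = 35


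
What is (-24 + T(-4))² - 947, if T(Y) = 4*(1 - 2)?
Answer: -163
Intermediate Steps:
T(Y) = -4 (T(Y) = 4*(-1) = -4)
(-24 + T(-4))² - 947 = (-24 - 4)² - 947 = (-28)² - 947 = 784 - 947 = -163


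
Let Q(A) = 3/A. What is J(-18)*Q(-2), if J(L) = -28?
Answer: 42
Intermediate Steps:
J(-18)*Q(-2) = -84/(-2) = -84*(-1)/2 = -28*(-3/2) = 42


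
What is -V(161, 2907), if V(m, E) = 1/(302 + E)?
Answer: -1/3209 ≈ -0.00031162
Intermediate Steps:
-V(161, 2907) = -1/(302 + 2907) = -1/3209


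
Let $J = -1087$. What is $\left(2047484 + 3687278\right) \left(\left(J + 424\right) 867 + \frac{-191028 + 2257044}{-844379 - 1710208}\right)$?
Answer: $- \frac{2807036622660319522}{851529} \approx -3.2965 \cdot 10^{12}$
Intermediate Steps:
$\left(2047484 + 3687278\right) \left(\left(J + 424\right) 867 + \frac{-191028 + 2257044}{-844379 - 1710208}\right) = \left(2047484 + 3687278\right) \left(\left(-1087 + 424\right) 867 + \frac{-191028 + 2257044}{-844379 - 1710208}\right) = 5734762 \left(\left(-663\right) 867 + \frac{2066016}{-2554587}\right) = 5734762 \left(-574821 + 2066016 \left(- \frac{1}{2554587}\right)\right) = 5734762 \left(-574821 - \frac{688672}{851529}\right) = 5734762 \left(- \frac{489477439981}{851529}\right) = - \frac{2807036622660319522}{851529}$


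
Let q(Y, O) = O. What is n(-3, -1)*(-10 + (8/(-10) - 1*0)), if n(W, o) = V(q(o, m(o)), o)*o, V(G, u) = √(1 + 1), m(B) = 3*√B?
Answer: 54*√2/5 ≈ 15.273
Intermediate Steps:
V(G, u) = √2
n(W, o) = o*√2 (n(W, o) = √2*o = o*√2)
n(-3, -1)*(-10 + (8/(-10) - 1*0)) = (-√2)*(-10 + (8/(-10) - 1*0)) = (-√2)*(-10 + (8*(-⅒) + 0)) = (-√2)*(-10 + (-⅘ + 0)) = (-√2)*(-10 - ⅘) = -√2*(-54/5) = 54*√2/5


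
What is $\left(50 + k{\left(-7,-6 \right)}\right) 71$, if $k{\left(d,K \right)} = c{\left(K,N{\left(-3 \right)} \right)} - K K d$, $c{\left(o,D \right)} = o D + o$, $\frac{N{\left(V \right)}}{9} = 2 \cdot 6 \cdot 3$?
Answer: $-117008$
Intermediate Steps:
$N{\left(V \right)} = 324$ ($N{\left(V \right)} = 9 \cdot 2 \cdot 6 \cdot 3 = 9 \cdot 12 \cdot 3 = 9 \cdot 36 = 324$)
$c{\left(o,D \right)} = o + D o$ ($c{\left(o,D \right)} = D o + o = o + D o$)
$k{\left(d,K \right)} = 325 K - d K^{2}$ ($k{\left(d,K \right)} = K \left(1 + 324\right) - K K d = K 325 - K^{2} d = 325 K - d K^{2}$)
$\left(50 + k{\left(-7,-6 \right)}\right) 71 = \left(50 - 6 \left(325 - \left(-6\right) \left(-7\right)\right)\right) 71 = \left(50 - 6 \left(325 - 42\right)\right) 71 = \left(50 - 1698\right) 71 = \left(-1648\right) 71 = -117008$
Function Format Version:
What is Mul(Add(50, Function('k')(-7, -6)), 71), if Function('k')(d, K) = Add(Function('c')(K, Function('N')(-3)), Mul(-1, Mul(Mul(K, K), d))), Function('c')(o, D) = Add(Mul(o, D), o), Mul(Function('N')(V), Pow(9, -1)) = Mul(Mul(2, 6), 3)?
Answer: -117008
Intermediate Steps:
Function('N')(V) = 324 (Function('N')(V) = Mul(9, Mul(Mul(2, 6), 3)) = Mul(9, Mul(12, 3)) = Mul(9, 36) = 324)
Function('c')(o, D) = Add(o, Mul(D, o)) (Function('c')(o, D) = Add(Mul(D, o), o) = Add(o, Mul(D, o)))
Function('k')(d, K) = Add(Mul(325, K), Mul(-1, d, Pow(K, 2))) (Function('k')(d, K) = Add(Mul(K, Add(1, 324)), Mul(-1, Mul(Mul(K, K), d))) = Add(Mul(K, 325), Mul(-1, Mul(Pow(K, 2), d))) = Add(Mul(325, K), Mul(-1, Mul(d, Pow(K, 2)))) = Add(Mul(325, K), Mul(-1, d, Pow(K, 2))))
Mul(Add(50, Function('k')(-7, -6)), 71) = Mul(Add(50, Mul(-6, Add(325, Mul(-1, -6, -7)))), 71) = Mul(Add(50, Mul(-6, Add(325, -42))), 71) = Mul(Add(50, Mul(-6, 283)), 71) = Mul(Add(50, -1698), 71) = Mul(-1648, 71) = -117008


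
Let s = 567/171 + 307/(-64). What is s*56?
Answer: -12607/152 ≈ -82.941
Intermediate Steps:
s = -1801/1216 (s = 567*(1/171) + 307*(-1/64) = 63/19 - 307/64 = -1801/1216 ≈ -1.4811)
s*56 = -1801/1216*56 = -12607/152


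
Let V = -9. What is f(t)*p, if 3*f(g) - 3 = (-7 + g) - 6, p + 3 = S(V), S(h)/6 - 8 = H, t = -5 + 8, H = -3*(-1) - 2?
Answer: -119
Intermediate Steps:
H = 1 (H = 3 - 2 = 1)
t = 3
S(h) = 54 (S(h) = 48 + 6*1 = 48 + 6 = 54)
p = 51 (p = -3 + 54 = 51)
f(g) = -10/3 + g/3 (f(g) = 1 + ((-7 + g) - 6)/3 = 1 + (-13 + g)/3 = 1 + (-13/3 + g/3) = -10/3 + g/3)
f(t)*p = (-10/3 + (1/3)*3)*51 = (-10/3 + 1)*51 = -7/3*51 = -119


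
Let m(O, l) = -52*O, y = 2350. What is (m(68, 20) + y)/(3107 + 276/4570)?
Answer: -2710010/7099633 ≈ -0.38171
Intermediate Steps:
(m(68, 20) + y)/(3107 + 276/4570) = (-52*68 + 2350)/(3107 + 276/4570) = (-3536 + 2350)/(3107 + 276*(1/4570)) = -1186/(3107 + 138/2285) = -1186/7099633/2285 = -1186*2285/7099633 = -2710010/7099633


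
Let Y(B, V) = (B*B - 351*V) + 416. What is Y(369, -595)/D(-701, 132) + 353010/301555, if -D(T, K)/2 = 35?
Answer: -36285373/7355 ≈ -4933.4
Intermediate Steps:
D(T, K) = -70 (D(T, K) = -2*35 = -70)
Y(B, V) = 416 + B² - 351*V (Y(B, V) = (B² - 351*V) + 416 = 416 + B² - 351*V)
Y(369, -595)/D(-701, 132) + 353010/301555 = (416 + 369² - 351*(-595))/(-70) + 353010/301555 = (416 + 136161 + 208845)*(-1/70) + 353010*(1/301555) = 345422*(-1/70) + 1722/1471 = -24673/5 + 1722/1471 = -36285373/7355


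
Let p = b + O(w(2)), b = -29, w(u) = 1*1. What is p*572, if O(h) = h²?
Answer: -16016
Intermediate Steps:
w(u) = 1
p = -28 (p = -29 + 1² = -29 + 1 = -28)
p*572 = -28*572 = -16016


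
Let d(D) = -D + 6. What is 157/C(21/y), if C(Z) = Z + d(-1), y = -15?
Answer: 785/28 ≈ 28.036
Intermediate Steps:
d(D) = 6 - D
C(Z) = 7 + Z (C(Z) = Z + (6 - 1*(-1)) = Z + (6 + 1) = Z + 7 = 7 + Z)
157/C(21/y) = 157/(7 + 21/(-15)) = 157/(7 + 21*(-1/15)) = 157/(7 - 7/5) = 157/(28/5) = 157*(5/28) = 785/28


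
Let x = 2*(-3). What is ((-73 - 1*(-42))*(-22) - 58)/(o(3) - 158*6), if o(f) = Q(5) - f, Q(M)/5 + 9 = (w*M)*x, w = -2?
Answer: -26/29 ≈ -0.89655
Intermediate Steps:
x = -6
Q(M) = -45 + 60*M (Q(M) = -45 + 5*(-2*M*(-6)) = -45 + 5*(12*M) = -45 + 60*M)
o(f) = 255 - f (o(f) = (-45 + 60*5) - f = (-45 + 300) - f = 255 - f)
((-73 - 1*(-42))*(-22) - 58)/(o(3) - 158*6) = ((-73 - 1*(-42))*(-22) - 58)/((255 - 1*3) - 158*6) = ((-73 + 42)*(-22) - 58)/((255 - 3) - 948) = (-31*(-22) - 58)/(252 - 948) = (682 - 58)/(-696) = 624*(-1/696) = -26/29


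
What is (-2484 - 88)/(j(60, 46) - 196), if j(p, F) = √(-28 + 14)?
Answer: 36008/2745 + 1286*I*√14/19215 ≈ 13.118 + 0.25042*I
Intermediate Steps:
j(p, F) = I*√14 (j(p, F) = √(-14) = I*√14)
(-2484 - 88)/(j(60, 46) - 196) = (-2484 - 88)/(I*√14 - 196) = -2572/(-196 + I*√14)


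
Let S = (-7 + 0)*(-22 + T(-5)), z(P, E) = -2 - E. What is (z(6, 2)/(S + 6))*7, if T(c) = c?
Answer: -28/195 ≈ -0.14359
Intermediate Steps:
S = 189 (S = (-7 + 0)*(-22 - 5) = -7*(-27) = 189)
(z(6, 2)/(S + 6))*7 = ((-2 - 1*2)/(189 + 6))*7 = ((-2 - 2)/195)*7 = ((1/195)*(-4))*7 = -4/195*7 = -28/195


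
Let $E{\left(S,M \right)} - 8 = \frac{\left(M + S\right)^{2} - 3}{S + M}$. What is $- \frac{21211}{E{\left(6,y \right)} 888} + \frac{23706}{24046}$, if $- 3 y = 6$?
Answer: $- \frac{136608383}{120109770} \approx -1.1374$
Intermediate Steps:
$y = -2$ ($y = \left(- \frac{1}{3}\right) 6 = -2$)
$E{\left(S,M \right)} = 8 + \frac{-3 + \left(M + S\right)^{2}}{M + S}$ ($E{\left(S,M \right)} = 8 + \frac{\left(M + S\right)^{2} - 3}{S + M} = 8 + \frac{-3 + \left(M + S\right)^{2}}{M + S}$)
$- \frac{21211}{E{\left(6,y \right)} 888} + \frac{23706}{24046} = - \frac{21211}{\frac{-3 + \left(-2 + 6\right)^{2} + 8 \left(-2\right) + 8 \cdot 6}{-2 + 6} \cdot 888} + \frac{23706}{24046} = - \frac{21211}{\frac{-3 + 4^{2} - 16 + 48}{4} \cdot 888} + 23706 \cdot \frac{1}{24046} = - \frac{21211}{\frac{-3 + 16 - 16 + 48}{4} \cdot 888} + \frac{11853}{12023} = - \frac{21211}{\frac{1}{4} \cdot 45 \cdot 888} + \frac{11853}{12023} = - \frac{21211}{\frac{45}{4} \cdot 888} + \frac{11853}{12023} = - \frac{21211}{9990} + \frac{11853}{12023} = - \frac{136608383}{120109770}$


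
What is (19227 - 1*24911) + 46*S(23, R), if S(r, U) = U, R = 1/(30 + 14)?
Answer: -125025/22 ≈ -5683.0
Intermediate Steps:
R = 1/44 ≈ 0.022727
(19227 - 1*24911) + 46*S(23, R) = (19227 - 1*24911) + 46*(1/44) = (19227 - 24911) + 23/22 = -5684 + 23/22 = -125025/22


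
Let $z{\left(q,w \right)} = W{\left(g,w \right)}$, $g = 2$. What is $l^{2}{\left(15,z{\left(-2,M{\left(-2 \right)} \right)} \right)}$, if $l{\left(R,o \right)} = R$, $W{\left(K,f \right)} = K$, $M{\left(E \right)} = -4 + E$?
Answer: $225$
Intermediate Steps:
$z{\left(q,w \right)} = 2$
$l^{2}{\left(15,z{\left(-2,M{\left(-2 \right)} \right)} \right)} = 15^{2} = 225$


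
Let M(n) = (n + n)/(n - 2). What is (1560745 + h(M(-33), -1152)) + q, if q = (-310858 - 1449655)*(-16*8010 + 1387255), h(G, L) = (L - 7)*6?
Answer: -2216651561944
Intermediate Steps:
M(n) = 2*n/(-2 + n) (M(n) = (2*n)/(-2 + n) = 2*n/(-2 + n))
h(G, L) = -42 + 6*L (h(G, L) = (-7 + L)*6 = -42 + 6*L)
q = -2216653115735 (q = -1760513*(-128160 + 1387255) = -1760513*1259095 = -2216653115735)
(1560745 + h(M(-33), -1152)) + q = (1560745 + (-42 + 6*(-1152))) - 2216653115735 = (1560745 + (-42 - 6912)) - 2216653115735 = (1560745 - 6954) - 2216653115735 = 1553791 - 2216653115735 = -2216651561944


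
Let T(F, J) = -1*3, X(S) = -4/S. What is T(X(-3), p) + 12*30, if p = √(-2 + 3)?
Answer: 357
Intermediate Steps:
p = 1 (p = √1 = 1)
T(F, J) = -3
T(X(-3), p) + 12*30 = -3 + 12*30 = -3 + 360 = 357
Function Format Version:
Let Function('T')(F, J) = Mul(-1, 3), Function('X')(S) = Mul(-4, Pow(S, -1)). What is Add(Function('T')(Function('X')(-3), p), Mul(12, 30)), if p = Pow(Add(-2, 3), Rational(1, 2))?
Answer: 357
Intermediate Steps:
p = 1 (p = Pow(1, Rational(1, 2)) = 1)
Function('T')(F, J) = -3
Add(Function('T')(Function('X')(-3), p), Mul(12, 30)) = Add(-3, Mul(12, 30)) = Add(-3, 360) = 357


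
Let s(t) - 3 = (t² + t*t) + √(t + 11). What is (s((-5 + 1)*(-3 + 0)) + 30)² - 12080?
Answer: 90984 + 642*√23 ≈ 94063.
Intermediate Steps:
s(t) = 3 + √(11 + t) + 2*t² (s(t) = 3 + ((t² + t*t) + √(t + 11)) = 3 + ((t² + t²) + √(11 + t)) = 3 + (2*t² + √(11 + t)) = 3 + (√(11 + t) + 2*t²) = 3 + √(11 + t) + 2*t²)
(s((-5 + 1)*(-3 + 0)) + 30)² - 12080 = ((3 + √(11 + (-5 + 1)*(-3 + 0)) + 2*((-5 + 1)*(-3 + 0))²) + 30)² - 12080 = ((3 + √(11 - 4*(-3)) + 2*(-4*(-3))²) + 30)² - 12080 = ((3 + √(11 + 12) + 2*12²) + 30)² - 12080 = ((3 + √23 + 2*144) + 30)² - 12080 = ((3 + √23 + 288) + 30)² - 12080 = ((291 + √23) + 30)² - 12080 = (321 + √23)² - 12080 = -12080 + (321 + √23)²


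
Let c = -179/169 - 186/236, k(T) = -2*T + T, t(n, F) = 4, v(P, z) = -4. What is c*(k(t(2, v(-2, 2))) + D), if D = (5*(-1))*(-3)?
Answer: -405229/19942 ≈ -20.320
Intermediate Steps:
k(T) = -T
D = 15 (D = -5*(-3) = 15)
c = -36839/19942 (c = -179*1/169 - 186*1/236 = -179/169 - 93/118 = -36839/19942 ≈ -1.8473)
c*(k(t(2, v(-2, 2))) + D) = -36839*(-1*4 + 15)/19942 = -36839*(-4 + 15)/19942 = -36839/19942*11 = -405229/19942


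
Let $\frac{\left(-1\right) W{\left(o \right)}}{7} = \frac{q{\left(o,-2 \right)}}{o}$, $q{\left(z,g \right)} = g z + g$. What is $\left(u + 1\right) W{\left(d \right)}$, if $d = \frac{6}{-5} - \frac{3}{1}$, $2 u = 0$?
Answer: $\frac{32}{3} \approx 10.667$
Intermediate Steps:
$u = 0$ ($u = \frac{1}{2} \cdot 0 = 0$)
$q{\left(z,g \right)} = g + g z$
$d = - \frac{21}{5}$ ($d = 6 \left(- \frac{1}{5}\right) - 3 = - \frac{6}{5} - 3 = - \frac{21}{5} \approx -4.2$)
$W{\left(o \right)} = - \frac{7 \left(-2 - 2 o\right)}{o}$ ($W{\left(o \right)} = - 7 \frac{\left(-2\right) \left(1 + o\right)}{o} = - 7 \frac{-2 - 2 o}{o} = - \frac{7 \left(-2 - 2 o\right)}{o}$)
$\left(u + 1\right) W{\left(d \right)} = \left(0 + 1\right) \left(14 + \frac{14}{- \frac{21}{5}}\right) = 1 \left(14 + 14 \left(- \frac{5}{21}\right)\right) = 1 \left(14 - \frac{10}{3}\right) = 1 \cdot \frac{32}{3} = \frac{32}{3}$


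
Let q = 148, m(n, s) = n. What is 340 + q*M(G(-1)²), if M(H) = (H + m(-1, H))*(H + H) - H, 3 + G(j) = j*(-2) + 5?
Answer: 69012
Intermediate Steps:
G(j) = 2 - 2*j (G(j) = -3 + (j*(-2) + 5) = -3 + (-2*j + 5) = -3 + (5 - 2*j) = 2 - 2*j)
M(H) = -H + 2*H*(-1 + H) (M(H) = (H - 1)*(H + H) - H = (-1 + H)*(2*H) - H = 2*H*(-1 + H) - H = -H + 2*H*(-1 + H))
340 + q*M(G(-1)²) = 340 + 148*((2 - 2*(-1))²*(-3 + 2*(2 - 2*(-1))²)) = 340 + 148*((2 + 2)²*(-3 + 2*(2 + 2)²)) = 340 + 148*(4²*(-3 + 2*4²)) = 340 + 148*(16*(-3 + 2*16)) = 340 + 148*(16*(-3 + 32)) = 340 + 148*(16*29) = 340 + 148*464 = 340 + 68672 = 69012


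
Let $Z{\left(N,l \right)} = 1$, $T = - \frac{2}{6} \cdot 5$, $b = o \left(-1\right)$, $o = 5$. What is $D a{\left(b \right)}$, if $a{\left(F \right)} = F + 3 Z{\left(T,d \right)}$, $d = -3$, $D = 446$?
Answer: $-892$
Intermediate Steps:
$b = -5$ ($b = 5 \left(-1\right) = -5$)
$T = - \frac{5}{3}$ ($T = \left(-2\right) \frac{1}{6} \cdot 5 = \left(- \frac{1}{3}\right) 5 = - \frac{5}{3} \approx -1.6667$)
$a{\left(F \right)} = 3 + F$ ($a{\left(F \right)} = F + 3 \cdot 1 = F + 3 = 3 + F$)
$D a{\left(b \right)} = 446 \left(3 - 5\right) = 446 \left(-2\right) = -892$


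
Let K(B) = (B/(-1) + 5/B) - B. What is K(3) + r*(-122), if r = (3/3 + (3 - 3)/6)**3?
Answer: -379/3 ≈ -126.33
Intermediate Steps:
K(B) = -2*B + 5/B (K(B) = (B*(-1) + 5/B) - B = (-B + 5/B) - B = -2*B + 5/B)
r = 1 (r = (3*(1/3) + 0*(1/6))**3 = (1 + 0)**3 = 1**3 = 1)
K(3) + r*(-122) = (-2*3 + 5/3) + 1*(-122) = (-6 + 5*(1/3)) - 122 = (-6 + 5/3) - 122 = -13/3 - 122 = -379/3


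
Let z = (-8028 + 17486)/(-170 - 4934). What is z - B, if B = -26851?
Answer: 68519023/2552 ≈ 26849.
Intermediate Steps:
z = -4729/2552 (z = 9458/(-5104) = 9458*(-1/5104) = -4729/2552 ≈ -1.8531)
z - B = -4729/2552 - 1*(-26851) = -4729/2552 + 26851 = 68519023/2552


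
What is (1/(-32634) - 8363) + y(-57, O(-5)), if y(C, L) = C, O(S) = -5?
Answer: -274778281/32634 ≈ -8420.0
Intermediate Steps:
(1/(-32634) - 8363) + y(-57, O(-5)) = (1/(-32634) - 8363) - 57 = (-1/32634 - 8363) - 57 = -272918143/32634 - 57 = -274778281/32634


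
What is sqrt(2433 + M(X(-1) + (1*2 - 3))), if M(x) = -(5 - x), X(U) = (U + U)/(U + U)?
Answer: 2*sqrt(607) ≈ 49.275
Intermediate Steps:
X(U) = 1 (X(U) = (2*U)/((2*U)) = (2*U)*(1/(2*U)) = 1)
M(x) = -5 + x
sqrt(2433 + M(X(-1) + (1*2 - 3))) = sqrt(2433 + (-5 + (1 + (1*2 - 3)))) = sqrt(2433 + (-5 + (1 + (2 - 3)))) = sqrt(2433 + (-5 + (1 - 1))) = sqrt(2433 + (-5 + 0)) = sqrt(2433 - 5) = sqrt(2428) = 2*sqrt(607)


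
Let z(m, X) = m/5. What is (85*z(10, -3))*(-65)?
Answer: -11050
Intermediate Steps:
z(m, X) = m/5 (z(m, X) = m*(⅕) = m/5)
(85*z(10, -3))*(-65) = (85*((⅕)*10))*(-65) = (85*2)*(-65) = 170*(-65) = -11050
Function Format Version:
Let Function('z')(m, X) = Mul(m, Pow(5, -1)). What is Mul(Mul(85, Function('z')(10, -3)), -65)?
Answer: -11050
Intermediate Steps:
Function('z')(m, X) = Mul(Rational(1, 5), m) (Function('z')(m, X) = Mul(m, Rational(1, 5)) = Mul(Rational(1, 5), m))
Mul(Mul(85, Function('z')(10, -3)), -65) = Mul(Mul(85, Mul(Rational(1, 5), 10)), -65) = Mul(Mul(85, 2), -65) = Mul(170, -65) = -11050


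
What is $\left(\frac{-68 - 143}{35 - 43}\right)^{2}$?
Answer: $\frac{44521}{64} \approx 695.64$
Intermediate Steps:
$\left(\frac{-68 - 143}{35 - 43}\right)^{2} = \left(- \frac{211}{-8}\right)^{2} = \left(\left(-211\right) \left(- \frac{1}{8}\right)\right)^{2} = \left(\frac{211}{8}\right)^{2} = \frac{44521}{64}$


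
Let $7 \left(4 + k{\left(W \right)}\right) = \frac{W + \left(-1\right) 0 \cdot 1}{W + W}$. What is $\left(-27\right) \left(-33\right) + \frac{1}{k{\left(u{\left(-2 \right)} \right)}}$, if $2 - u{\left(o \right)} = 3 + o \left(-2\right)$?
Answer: $\frac{48991}{55} \approx 890.75$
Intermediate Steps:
$u{\left(o \right)} = -1 + 2 o$ ($u{\left(o \right)} = 2 - \left(3 + o \left(-2\right)\right) = 2 - \left(3 - 2 o\right) = 2 + \left(-3 + 2 o\right) = -1 + 2 o$)
$k{\left(W \right)} = - \frac{55}{14}$ ($k{\left(W \right)} = -4 + \frac{\left(W + \left(-1\right) 0 \cdot 1\right) \frac{1}{W + W}}{7} = -4 + \frac{\left(W + 0 \cdot 1\right) \frac{1}{2 W}}{7} = -4 + \frac{\left(W + 0\right) \frac{1}{2 W}}{7} = -4 + \frac{W \frac{1}{2 W}}{7} = -4 + \frac{1}{7} \cdot \frac{1}{2} = -4 + \frac{1}{14} = - \frac{55}{14}$)
$\left(-27\right) \left(-33\right) + \frac{1}{k{\left(u{\left(-2 \right)} \right)}} = \left(-27\right) \left(-33\right) + \frac{1}{- \frac{55}{14}} = 891 - \frac{14}{55} = \frac{48991}{55}$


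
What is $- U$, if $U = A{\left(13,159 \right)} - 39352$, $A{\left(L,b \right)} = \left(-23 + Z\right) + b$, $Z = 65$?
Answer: $39151$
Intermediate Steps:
$A{\left(L,b \right)} = 42 + b$ ($A{\left(L,b \right)} = \left(-23 + 65\right) + b = 42 + b$)
$U = -39151$ ($U = \left(42 + 159\right) - 39352 = 201 - 39352 = -39151$)
$- U = \left(-1\right) \left(-39151\right) = 39151$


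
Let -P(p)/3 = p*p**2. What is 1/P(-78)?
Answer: 1/1423656 ≈ 7.0242e-7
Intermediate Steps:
P(p) = -3*p**3 (P(p) = -3*p*p**2 = -3*p**3)
1/P(-78) = 1/(-3*(-78)**3) = 1/(-3*(-474552)) = 1/1423656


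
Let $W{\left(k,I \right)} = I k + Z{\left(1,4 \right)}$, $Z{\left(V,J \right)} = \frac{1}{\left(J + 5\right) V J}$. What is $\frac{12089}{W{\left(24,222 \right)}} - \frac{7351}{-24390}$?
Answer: $\frac{12024613519}{4678221510} \approx 2.5703$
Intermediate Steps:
$Z{\left(V,J \right)} = \frac{1}{J V \left(5 + J\right)}$ ($Z{\left(V,J \right)} = \frac{1}{\left(5 + J\right) J V} = \frac{1}{J V \left(5 + J\right)}$)
$W{\left(k,I \right)} = \frac{1}{36} + I k$ ($W{\left(k,I \right)} = I k + \frac{1}{4 \cdot 1 \left(5 + 4\right)} = I k + \frac{1}{4} \cdot 1 \cdot \frac{1}{9} = I k + \frac{1}{36} = \frac{1}{36} + I k$)
$\frac{12089}{W{\left(24,222 \right)}} - \frac{7351}{-24390} = \frac{12089}{\frac{1}{36} + 222 \cdot 24} - \frac{7351}{-24390} = \frac{12089}{\frac{1}{36} + 5328} - - \frac{7351}{24390} = \frac{12089}{\frac{191809}{36}} + \frac{7351}{24390} = 12089 \cdot \frac{36}{191809} + \frac{7351}{24390} = \frac{435204}{191809} + \frac{7351}{24390} = \frac{12024613519}{4678221510}$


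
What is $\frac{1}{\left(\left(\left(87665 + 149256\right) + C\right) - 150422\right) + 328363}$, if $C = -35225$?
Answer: $\frac{1}{379637} \approx 2.6341 \cdot 10^{-6}$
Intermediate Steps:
$\frac{1}{\left(\left(\left(87665 + 149256\right) + C\right) - 150422\right) + 328363} = \frac{1}{\left(\left(\left(87665 + 149256\right) - 35225\right) - 150422\right) + 328363} = \frac{1}{\left(\left(236921 - 35225\right) - 150422\right) + 328363} = \frac{1}{\left(201696 - 150422\right) + 328363} = \frac{1}{51274 + 328363} = \frac{1}{379637}$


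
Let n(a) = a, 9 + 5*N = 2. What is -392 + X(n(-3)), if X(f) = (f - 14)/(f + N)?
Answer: -8539/22 ≈ -388.14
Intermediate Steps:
N = -7/5 (N = -9/5 + (⅕)*2 = -9/5 + ⅖ = -7/5 ≈ -1.4000)
X(f) = (-14 + f)/(-7/5 + f) (X(f) = (f - 14)/(f - 7/5) = (-14 + f)/(-7/5 + f))
-392 + X(n(-3)) = -392 + 5*(-14 - 3)/(-7 + 5*(-3)) = -392 + 5*(-17)/(-7 - 15) = -392 + 5*(-17)/(-22) = -392 + 5*(-1/22)*(-17) = -392 + 85/22 = -8539/22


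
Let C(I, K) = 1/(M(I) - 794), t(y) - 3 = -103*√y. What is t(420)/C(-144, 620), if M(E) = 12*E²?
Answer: 744114 - 51095828*√105 ≈ -5.2283e+8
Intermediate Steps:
t(y) = 3 - 103*√y
C(I, K) = 1/(-794 + 12*I²) (C(I, K) = 1/(12*I² - 794) = 1/(-794 + 12*I²))
t(420)/C(-144, 620) = (3 - 206*√105)/((1/(2*(-397 + 6*(-144)²)))) = (3 - 206*√105)/((1/(2*(-397 + 6*20736)))) = (3 - 206*√105)/((1/(2*(-397 + 124416)))) = (3 - 206*√105)/(((½)/124019)) = (3 - 206*√105)/(((½)*(1/124019))) = (3 - 206*√105)/(1/248038) = (3 - 206*√105)*248038 = 744114 - 51095828*√105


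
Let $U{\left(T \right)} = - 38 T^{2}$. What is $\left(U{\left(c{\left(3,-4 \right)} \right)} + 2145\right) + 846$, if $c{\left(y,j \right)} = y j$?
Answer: $-2481$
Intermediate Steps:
$c{\left(y,j \right)} = j y$
$\left(U{\left(c{\left(3,-4 \right)} \right)} + 2145\right) + 846 = \left(- 38 \left(\left(-4\right) 3\right)^{2} + 2145\right) + 846 = \left(- 38 \left(-12\right)^{2} + 2145\right) + 846 = \left(\left(-38\right) 144 + 2145\right) + 846 = \left(-5472 + 2145\right) + 846 = -3327 + 846 = -2481$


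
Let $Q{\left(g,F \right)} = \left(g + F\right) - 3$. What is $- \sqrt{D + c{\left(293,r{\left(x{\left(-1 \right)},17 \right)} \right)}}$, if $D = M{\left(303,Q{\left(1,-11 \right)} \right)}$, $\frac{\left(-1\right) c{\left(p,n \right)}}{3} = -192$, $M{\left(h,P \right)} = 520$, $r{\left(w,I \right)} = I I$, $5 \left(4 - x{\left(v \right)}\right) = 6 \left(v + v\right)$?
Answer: $- 2 \sqrt{274} \approx -33.106$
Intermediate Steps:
$x{\left(v \right)} = 4 - \frac{12 v}{5}$ ($x{\left(v \right)} = 4 - \frac{6 \left(v + v\right)}{5} = 4 - \frac{6 \cdot 2 v}{5} = 4 - \frac{12 v}{5}$)
$r{\left(w,I \right)} = I^{2}$
$Q{\left(g,F \right)} = -3 + F + g$ ($Q{\left(g,F \right)} = \left(F + g\right) - 3 = -3 + F + g$)
$c{\left(p,n \right)} = 576$ ($c{\left(p,n \right)} = \left(-3\right) \left(-192\right) = 576$)
$D = 520$
$- \sqrt{D + c{\left(293,r{\left(x{\left(-1 \right)},17 \right)} \right)}} = - \sqrt{520 + 576} = - \sqrt{1096} = - 2 \sqrt{274}$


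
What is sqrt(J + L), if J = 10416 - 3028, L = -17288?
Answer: 30*I*sqrt(11) ≈ 99.499*I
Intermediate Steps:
J = 7388
sqrt(J + L) = sqrt(7388 - 17288) = sqrt(-9900) = 30*I*sqrt(11)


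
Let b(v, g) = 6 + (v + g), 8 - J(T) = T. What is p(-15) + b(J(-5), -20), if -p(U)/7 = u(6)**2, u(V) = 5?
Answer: -176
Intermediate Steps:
J(T) = 8 - T
b(v, g) = 6 + g + v (b(v, g) = 6 + (g + v) = 6 + g + v)
p(U) = -175 (p(U) = -7*5**2 = -7*25 = -175)
p(-15) + b(J(-5), -20) = -175 + (6 - 20 + (8 - 1*(-5))) = -175 + (6 - 20 + (8 + 5)) = -175 + (6 - 20 + 13) = -175 - 1 = -176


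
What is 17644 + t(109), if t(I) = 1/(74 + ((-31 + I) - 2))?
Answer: 2646601/150 ≈ 17644.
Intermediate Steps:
t(I) = 1/(41 + I) (t(I) = 1/(74 + (-33 + I)) = 1/(41 + I))
17644 + t(109) = 17644 + 1/(41 + 109) = 17644 + 1/150 = 2646601/150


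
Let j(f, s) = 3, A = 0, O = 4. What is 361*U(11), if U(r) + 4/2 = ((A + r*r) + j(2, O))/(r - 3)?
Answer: 9747/2 ≈ 4873.5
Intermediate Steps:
U(r) = -2 + (3 + r²)/(-3 + r) (U(r) = -2 + ((0 + r*r) + 3)/(r - 3) = -2 + ((0 + r²) + 3)/(-3 + r) = -2 + (r² + 3)/(-3 + r) = -2 + (3 + r²)/(-3 + r))
361*U(11) = 361*((9 + 11² - 2*11)/(-3 + 11)) = 361*((9 + 121 - 22)/8) = 361*((⅛)*108) = 361*(27/2) = 9747/2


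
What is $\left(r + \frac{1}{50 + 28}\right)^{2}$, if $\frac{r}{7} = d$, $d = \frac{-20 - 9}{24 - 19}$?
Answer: $\frac{250557241}{152100} \approx 1647.3$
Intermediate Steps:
$d = - \frac{29}{5} \approx -5.8$
$r = - \frac{203}{5}$ ($r = 7 \left(- \frac{29}{5}\right) = - \frac{203}{5} \approx -40.6$)
$\left(r + \frac{1}{50 + 28}\right)^{2} = \left(- \frac{203}{5} + \frac{1}{50 + 28}\right)^{2} = \left(- \frac{203}{5} + \frac{1}{78}\right)^{2} = \left(- \frac{15829}{390}\right)^{2} = \frac{250557241}{152100}$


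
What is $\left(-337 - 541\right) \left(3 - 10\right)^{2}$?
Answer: $-43022$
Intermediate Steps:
$\left(-337 - 541\right) \left(3 - 10\right)^{2} = - 878 \left(-7\right)^{2} = \left(-878\right) 49 = -43022$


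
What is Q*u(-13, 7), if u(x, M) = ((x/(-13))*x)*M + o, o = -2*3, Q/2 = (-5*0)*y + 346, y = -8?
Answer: -67124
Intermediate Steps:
Q = 692 (Q = 2*(-5*0*(-8) + 346) = 2*(0*(-8) + 346) = 2*(0 + 346) = 2*346 = 692)
o = -6
u(x, M) = -6 - M*x²/13 (u(x, M) = ((x/(-13))*x)*M - 6 = ((x*(-1/13))*x)*M - 6 = ((-x/13)*x)*M - 6 = (-x²/13)*M - 6 = -M*x²/13 - 6 = -6 - M*x²/13)
Q*u(-13, 7) = 692*(-6 - 1/13*7*(-13)²) = 692*(-6 - 1/13*7*169) = 692*(-6 - 91) = 692*(-97) = -67124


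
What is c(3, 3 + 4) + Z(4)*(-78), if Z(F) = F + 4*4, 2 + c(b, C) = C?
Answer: -1555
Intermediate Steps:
c(b, C) = -2 + C
Z(F) = 16 + F (Z(F) = F + 16 = 16 + F)
c(3, 3 + 4) + Z(4)*(-78) = (-2 + (3 + 4)) + (16 + 4)*(-78) = (-2 + 7) + 20*(-78) = 5 - 1560 = -1555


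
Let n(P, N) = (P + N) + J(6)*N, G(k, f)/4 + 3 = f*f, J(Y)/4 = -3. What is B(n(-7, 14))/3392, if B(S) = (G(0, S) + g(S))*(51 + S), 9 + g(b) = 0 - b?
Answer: -356895/106 ≈ -3366.9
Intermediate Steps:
J(Y) = -12 (J(Y) = 4*(-3) = -12)
g(b) = -9 - b (g(b) = -9 + (0 - b) = -9 - b)
G(k, f) = -12 + 4*f² (G(k, f) = -12 + 4*(f*f) = -12 + 4*f²)
n(P, N) = P - 11*N (n(P, N) = (P + N) - 12*N = (N + P) - 12*N = P - 11*N)
B(S) = (51 + S)*(-21 - S + 4*S²) (B(S) = ((-12 + 4*S²) + (-9 - S))*(51 + S) = (-21 - S + 4*S²)*(51 + S) = (51 + S)*(-21 - S + 4*S²))
B(n(-7, 14))/3392 = (-1071 - 72*(-7 - 11*14) + 4*(-7 - 11*14)³ + 203*(-7 - 11*14)²)/3392 = (-1071 - 72*(-7 - 154) + 4*(-7 - 154)³ + 203*(-7 - 154)²)*(1/3392) = (-1071 - 72*(-161) + 4*(-161)³ + 203*(-161)²)*(1/3392) = (-1071 + 11592 + 4*(-4173281) + 203*25921)*(1/3392) = (-1071 + 11592 - 16693124 + 5261963)*(1/3392) = -11420640*1/3392 = -356895/106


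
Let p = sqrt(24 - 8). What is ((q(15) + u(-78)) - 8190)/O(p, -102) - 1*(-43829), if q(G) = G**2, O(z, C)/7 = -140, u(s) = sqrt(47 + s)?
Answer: 8592077/196 - I*sqrt(31)/980 ≈ 43837.0 - 0.0056814*I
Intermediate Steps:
p = 4 (p = sqrt(16) = 4)
O(z, C) = -980 (O(z, C) = 7*(-140) = -980)
((q(15) + u(-78)) - 8190)/O(p, -102) - 1*(-43829) = ((15**2 + sqrt(47 - 78)) - 8190)/(-980) - 1*(-43829) = ((225 + sqrt(-31)) - 8190)*(-1/980) + 43829 = ((225 + I*sqrt(31)) - 8190)*(-1/980) + 43829 = (-7965 + I*sqrt(31))*(-1/980) + 43829 = (1593/196 - I*sqrt(31)/980) + 43829 = 8592077/196 - I*sqrt(31)/980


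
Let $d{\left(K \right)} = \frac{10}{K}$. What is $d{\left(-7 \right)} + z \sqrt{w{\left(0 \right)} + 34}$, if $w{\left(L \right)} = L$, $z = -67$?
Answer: $- \frac{10}{7} - 67 \sqrt{34} \approx -392.1$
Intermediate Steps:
$d{\left(-7 \right)} + z \sqrt{w{\left(0 \right)} + 34} = \frac{10}{-7} - 67 \sqrt{0 + 34} = 10 \left(- \frac{1}{7}\right) - 67 \sqrt{34} = - \frac{10}{7} - 67 \sqrt{34}$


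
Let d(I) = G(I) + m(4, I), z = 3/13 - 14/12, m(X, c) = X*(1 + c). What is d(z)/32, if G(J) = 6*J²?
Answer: 1863/10816 ≈ 0.17224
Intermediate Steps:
z = -73/78 (z = 3*(1/13) - 14*1/12 = 3/13 - 7/6 = -73/78 ≈ -0.93590)
d(I) = 4 + 4*I + 6*I² (d(I) = 6*I² + 4*(1 + I) = 6*I² + (4 + 4*I) = 4 + 4*I + 6*I²)
d(z)/32 = (4 + 4*(-73/78) + 6*(-73/78)²)/32 = (4 - 146/39 + 6*(5329/6084))*(1/32) = (4 - 146/39 + 5329/1014)*(1/32) = (1863/338)*(1/32) = 1863/10816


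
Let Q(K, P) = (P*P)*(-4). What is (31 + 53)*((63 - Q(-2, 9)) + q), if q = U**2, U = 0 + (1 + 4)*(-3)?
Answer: 51408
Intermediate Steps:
Q(K, P) = -4*P**2 (Q(K, P) = P**2*(-4) = -4*P**2)
U = -15 (U = 0 + 5*(-3) = 0 - 15 = -15)
q = 225 (q = (-15)**2 = 225)
(31 + 53)*((63 - Q(-2, 9)) + q) = (31 + 53)*((63 - (-4)*9**2) + 225) = 84*((63 - (-4)*81) + 225) = 84*((63 - 1*(-324)) + 225) = 84*((63 + 324) + 225) = 84*(387 + 225) = 84*612 = 51408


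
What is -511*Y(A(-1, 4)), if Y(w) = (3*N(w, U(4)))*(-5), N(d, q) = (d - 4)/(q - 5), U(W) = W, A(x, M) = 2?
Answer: 15330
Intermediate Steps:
N(d, q) = (-4 + d)/(-5 + q)
Y(w) = -60 + 15*w (Y(w) = (3*((-4 + w)/(-5 + 4)))*(-5) = (3*((-4 + w)/(-1)))*(-5) = (3*(-(-4 + w)))*(-5) = (3*(4 - w))*(-5) = (12 - 3*w)*(-5) = -60 + 15*w)
-511*Y(A(-1, 4)) = -511*(-60 + 15*2) = -511*(-60 + 30) = -511*(-30) = 15330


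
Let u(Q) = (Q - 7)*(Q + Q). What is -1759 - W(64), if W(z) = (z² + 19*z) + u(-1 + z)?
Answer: -14127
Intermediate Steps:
u(Q) = 2*Q*(-7 + Q) (u(Q) = (-7 + Q)*(2*Q) = 2*Q*(-7 + Q))
W(z) = z² + 19*z + 2*(-1 + z)*(-8 + z) (W(z) = (z² + 19*z) + 2*(-1 + z)*(-7 + (-1 + z)) = (z² + 19*z) + 2*(-1 + z)*(-8 + z) = z² + 19*z + 2*(-1 + z)*(-8 + z))
-1759 - W(64) = -1759 - (16 + 64 + 3*64²) = -1759 - (16 + 64 + 3*4096) = -1759 - (16 + 64 + 12288) = -1759 - 1*12368 = -1759 - 12368 = -14127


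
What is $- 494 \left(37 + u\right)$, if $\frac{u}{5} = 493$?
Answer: $-1235988$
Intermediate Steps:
$u = 2465$ ($u = 5 \cdot 493 = 2465$)
$- 494 \left(37 + u\right) = - 494 \left(37 + 2465\right) = \left(-494\right) 2502 = -1235988$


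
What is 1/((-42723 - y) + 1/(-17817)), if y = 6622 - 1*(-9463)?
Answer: -17817/1047782137 ≈ -1.7004e-5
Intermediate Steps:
y = 16085 (y = 6622 + 9463 = 16085)
1/((-42723 - y) + 1/(-17817)) = 1/((-42723 - 1*16085) + 1/(-17817)) = 1/((-42723 - 16085) - 1/17817) = 1/(-58808 - 1/17817) = 1/(-1047782137/17817) = -17817/1047782137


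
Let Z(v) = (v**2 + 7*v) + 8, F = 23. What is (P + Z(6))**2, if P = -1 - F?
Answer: 3844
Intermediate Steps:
P = -24 (P = -1 - 1*23 = -1 - 23 = -24)
Z(v) = 8 + v**2 + 7*v
(P + Z(6))**2 = (-24 + (8 + 6**2 + 7*6))**2 = (-24 + (8 + 36 + 42))**2 = (-24 + 86)**2 = 62**2 = 3844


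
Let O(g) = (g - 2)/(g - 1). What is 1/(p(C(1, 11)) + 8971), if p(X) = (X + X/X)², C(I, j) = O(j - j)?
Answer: 1/8980 ≈ 0.00011136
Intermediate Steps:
O(g) = (-2 + g)/(-1 + g)
C(I, j) = 2 (C(I, j) = (-2 + (j - j))/(-1 + (j - j)) = (-2 + 0)/(-1 + 0) = -2/(-1) = -1*(-2) = 2)
p(X) = (1 + X)² (p(X) = (X + 1)² = (1 + X)²)
1/(p(C(1, 11)) + 8971) = 1/((1 + 2)² + 8971) = 1/(3² + 8971) = 1/(9 + 8971) = 1/8980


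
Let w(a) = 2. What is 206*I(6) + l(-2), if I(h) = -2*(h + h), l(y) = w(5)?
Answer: -4942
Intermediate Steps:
l(y) = 2
I(h) = -4*h
206*I(6) + l(-2) = 206*(-4*6) + 2 = 206*(-24) + 2 = -4944 + 2 = -4942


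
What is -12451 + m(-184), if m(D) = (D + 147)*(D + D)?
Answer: 1165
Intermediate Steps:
m(D) = 2*D*(147 + D) (m(D) = (147 + D)*(2*D) = 2*D*(147 + D))
-12451 + m(-184) = -12451 + 2*(-184)*(147 - 184) = -12451 + 2*(-184)*(-37) = -12451 + 13616 = 1165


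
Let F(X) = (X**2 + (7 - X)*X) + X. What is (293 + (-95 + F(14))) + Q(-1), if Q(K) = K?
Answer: 309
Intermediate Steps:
F(X) = X + X**2 + X*(7 - X) (F(X) = (X**2 + X*(7 - X)) + X = X + X**2 + X*(7 - X))
(293 + (-95 + F(14))) + Q(-1) = (293 + (-95 + 8*14)) - 1 = (293 + (-95 + 112)) - 1 = (293 + 17) - 1 = 310 - 1 = 309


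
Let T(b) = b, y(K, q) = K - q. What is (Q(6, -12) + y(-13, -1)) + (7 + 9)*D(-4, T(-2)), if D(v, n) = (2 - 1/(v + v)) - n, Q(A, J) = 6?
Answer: 60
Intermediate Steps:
D(v, n) = 2 - n - 1/(2*v) (D(v, n) = (2 - 1/(2*v)) - n = 2 - n - 1/(2*v))
(Q(6, -12) + y(-13, -1)) + (7 + 9)*D(-4, T(-2)) = (6 + (-13 - 1*(-1))) + (7 + 9)*(2 - 1*(-2) - 1/2/(-4)) = (6 + (-13 + 1)) + 16*(2 + 2 - 1/2*(-1/4)) = (6 - 12) + 16*(2 + 2 + 1/8) = -6 + 16*(33/8) = -6 + 66 = 60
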